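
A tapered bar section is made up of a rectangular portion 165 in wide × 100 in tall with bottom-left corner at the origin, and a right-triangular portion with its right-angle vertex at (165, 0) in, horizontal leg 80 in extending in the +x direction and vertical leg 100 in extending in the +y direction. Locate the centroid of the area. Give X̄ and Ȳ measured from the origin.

rectangular portion: A = 165 × 100 = 16500.00, centroid at (82.50, 50.00).
triangular portion: A = ½·80·100 = 4000.00, centroid at (191.67, 33.33).
ΣA = 20500.00 in², ΣAX̄ = 2127916.67 in³, ΣAȲ = 958333.33 in³.
X̄ = 2127916.67/20500.00 = 103.80 in; Ȳ = 958333.33/20500.00 = 46.75 in.

X̄ = 103.80 in, Ȳ = 46.75 in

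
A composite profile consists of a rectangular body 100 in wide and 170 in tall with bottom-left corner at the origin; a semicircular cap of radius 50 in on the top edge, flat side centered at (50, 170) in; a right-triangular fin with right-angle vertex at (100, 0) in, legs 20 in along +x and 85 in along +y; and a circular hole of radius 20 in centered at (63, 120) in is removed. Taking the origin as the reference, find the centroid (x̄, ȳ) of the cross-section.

x̄ = 51.55 in, ȳ = 100.84 in

Part | A | x̄ᵢ | ȳᵢ | A·x̄ᵢ | A·ȳᵢ
rectangular body | 17000.00 | 50.00 | 85.00 | 850000.00 | 1445000.00
semicircular top | 3926.99 | 50.00 | 191.22 | 196349.54 | 750921.77
triangular fin | 850.00 | 106.67 | 28.33 | 90666.67 | 24083.33
hole | -1256.64 | 63.00 | 120.00 | -79168.13 | -150796.45
Σ | 20520.35 |  |  | 1057848.07 | 2069208.66
x̄ = 1057848.07 / 20520.35 = 51.55 in
ȳ = 2069208.66 / 20520.35 = 100.84 in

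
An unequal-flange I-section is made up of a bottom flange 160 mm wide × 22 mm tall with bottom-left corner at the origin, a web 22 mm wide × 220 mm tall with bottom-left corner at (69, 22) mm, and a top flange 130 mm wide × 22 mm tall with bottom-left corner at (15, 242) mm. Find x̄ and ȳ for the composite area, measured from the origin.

bottom flange: A = 160 × 22 = 3520.00, centroid at (80.00, 11.00).
web: A = 22 × 220 = 4840.00, centroid at (80.00, 132.00).
top flange: A = 130 × 22 = 2860.00, centroid at (80.00, 253.00).
ΣA = 11220.00 mm², ΣAx̄ = 897600.00 mm³, ΣAȳ = 1401180.00 mm³.
x̄ = 897600.00/11220.00 = 80.00 mm; ȳ = 1401180.00/11220.00 = 124.88 mm.

x̄ = 80.00 mm, ȳ = 124.88 mm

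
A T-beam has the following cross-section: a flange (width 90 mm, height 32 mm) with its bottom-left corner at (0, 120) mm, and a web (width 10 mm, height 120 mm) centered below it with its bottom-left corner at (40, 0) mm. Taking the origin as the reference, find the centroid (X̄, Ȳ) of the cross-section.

X̄ = 45.00 mm, Ȳ = 113.65 mm

web: A = 10 × 120 = 1200.00, centroid at (45.00, 60.00).
flange: A = 90 × 32 = 2880.00, centroid at (45.00, 136.00).
ΣA = 4080.00 mm², ΣAX̄ = 183600.00 mm³, ΣAȲ = 463680.00 mm³.
X̄ = 183600.00/4080.00 = 45.00 mm; Ȳ = 463680.00/4080.00 = 113.65 mm.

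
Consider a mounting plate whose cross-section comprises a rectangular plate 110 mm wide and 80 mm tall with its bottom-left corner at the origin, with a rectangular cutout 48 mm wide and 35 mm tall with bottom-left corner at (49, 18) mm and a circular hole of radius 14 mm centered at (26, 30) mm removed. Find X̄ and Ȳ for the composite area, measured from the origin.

X̄ = 53.10 mm, Ȳ = 42.11 mm

plate: A = 110 × 80 = 8800.00, centroid at (55.00, 40.00).
hole 1: A = −(48 × 35) = -1680.00, centroid at (73.00, 35.50).
hole 2: A = −π·14² = -615.75, centroid at (26.00, 30.00).
ΣA = 6504.25 mm²
ΣAX̄ = (8800.00)(55.00) + (-1680.00)(73.00) + (-615.75)(26.00) = 345350.44 mm³
ΣAȲ = (8800.00)(40.00) + (-1680.00)(35.50) + (-615.75)(30.00) = 273887.44 mm³
X̄ = 345350.44 / 6504.25 = 53.10 mm
Ȳ = 273887.44 / 6504.25 = 42.11 mm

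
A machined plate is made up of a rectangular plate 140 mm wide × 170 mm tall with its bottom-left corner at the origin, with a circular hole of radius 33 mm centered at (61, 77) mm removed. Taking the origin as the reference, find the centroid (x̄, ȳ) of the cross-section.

plate: A = 140 × 170 = 23800.00, centroid at (70.00, 85.00).
hole: A = −π·33² = -3421.19, centroid at (61.00, 77.00).
ΣA = 20378.81 mm², ΣAx̄ = 1457307.14 mm³, ΣAȳ = 1759568.03 mm³.
x̄ = 1457307.14/20378.81 = 71.51 mm; ȳ = 1759568.03/20378.81 = 86.34 mm.

x̄ = 71.51 mm, ȳ = 86.34 mm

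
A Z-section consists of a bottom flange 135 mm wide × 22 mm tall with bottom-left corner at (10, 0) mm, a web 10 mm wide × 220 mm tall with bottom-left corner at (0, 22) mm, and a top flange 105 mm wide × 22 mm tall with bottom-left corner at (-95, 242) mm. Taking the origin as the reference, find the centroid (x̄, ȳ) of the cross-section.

bottom flange: A = 135 × 22 = 2970.00, centroid at (77.50, 11.00).
web: A = 10 × 220 = 2200.00, centroid at (5.00, 132.00).
top flange: A = 105 × 22 = 2310.00, centroid at (-42.50, 253.00).
ΣA = 7480.00 mm²
ΣAx̄ = (2970.00)(77.50) + (2200.00)(5.00) + (2310.00)(-42.50) = 143000.00 mm³
ΣAȳ = (2970.00)(11.00) + (2200.00)(132.00) + (2310.00)(253.00) = 907500.00 mm³
x̄ = 143000.00 / 7480.00 = 19.12 mm
ȳ = 907500.00 / 7480.00 = 121.32 mm

x̄ = 19.12 mm, ȳ = 121.32 mm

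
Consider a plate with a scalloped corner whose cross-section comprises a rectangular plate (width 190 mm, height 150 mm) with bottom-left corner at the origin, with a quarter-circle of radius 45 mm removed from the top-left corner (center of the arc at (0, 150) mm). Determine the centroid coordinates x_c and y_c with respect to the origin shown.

x_c = 99.49 mm, y_c = 71.70 mm

Part | A | x̄ᵢ | ȳᵢ | A·x̄ᵢ | A·ȳᵢ
plate | 28500.00 | 95.00 | 75.00 | 2707500.00 | 2137500.00
removed quarter-circle | -1590.43 | 19.10 | 130.90 | -30375.00 | -208189.69
Σ | 26909.57 |  |  | 2677125.00 | 1929310.31
x_c = 2677125.00 / 26909.57 = 99.49 mm
y_c = 1929310.31 / 26909.57 = 71.70 mm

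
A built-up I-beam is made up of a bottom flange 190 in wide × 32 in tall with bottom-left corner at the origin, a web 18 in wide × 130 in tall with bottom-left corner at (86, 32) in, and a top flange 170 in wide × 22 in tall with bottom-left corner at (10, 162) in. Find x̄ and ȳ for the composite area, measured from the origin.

bottom flange: A = 190 × 32 = 6080.00, centroid at (95.00, 16.00).
web: A = 18 × 130 = 2340.00, centroid at (95.00, 97.00).
top flange: A = 170 × 22 = 3740.00, centroid at (95.00, 173.00).
ΣA = 12160.00 in², ΣAx̄ = 1155200.00 in³, ΣAȳ = 971280.00 in³.
x̄ = 1155200.00/12160.00 = 95.00 in; ȳ = 971280.00/12160.00 = 79.88 in.

x̄ = 95.00 in, ȳ = 79.88 in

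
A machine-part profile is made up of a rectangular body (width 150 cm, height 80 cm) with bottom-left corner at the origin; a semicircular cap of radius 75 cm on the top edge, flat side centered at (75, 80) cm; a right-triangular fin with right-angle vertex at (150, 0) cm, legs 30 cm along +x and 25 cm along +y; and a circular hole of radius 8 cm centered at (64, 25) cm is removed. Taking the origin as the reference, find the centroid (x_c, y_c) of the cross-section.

rectangular body: A = 150 × 80 = 12000.00, centroid at (75.00, 40.00).
semicircular top: A = ½π·75² = 8835.73, centroid at (75.00, 111.83).
triangular fin: A = ½·30·25 = 375.00, centroid at (160.00, 8.33).
hole: A = −π·8² = -201.06, centroid at (64.00, 25.00).
ΣA = 21009.67 cm²
ΣAx_c = (12000.00)(75.00) + (8835.73)(75.00) + (375.00)(160.00) + (-201.06)(64.00) = 1609811.74 cm³
ΣAy_c = (12000.00)(40.00) + (8835.73)(111.83) + (375.00)(8.33) + (-201.06)(25.00) = 1466206.80 cm³
x_c = 1609811.74 / 21009.67 = 76.62 cm
y_c = 1466206.80 / 21009.67 = 69.79 cm

x_c = 76.62 cm, y_c = 69.79 cm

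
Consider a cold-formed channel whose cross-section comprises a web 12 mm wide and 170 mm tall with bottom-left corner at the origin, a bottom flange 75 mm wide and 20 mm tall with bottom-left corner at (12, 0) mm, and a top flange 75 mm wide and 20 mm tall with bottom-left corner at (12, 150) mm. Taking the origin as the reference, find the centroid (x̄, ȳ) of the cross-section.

web: A = 12 × 170 = 2040.00, centroid at (6.00, 85.00).
bottom flange: A = 75 × 20 = 1500.00, centroid at (49.50, 10.00).
top flange: A = 75 × 20 = 1500.00, centroid at (49.50, 160.00).
ΣA = 5040.00 mm²
ΣAx̄ = (2040.00)(6.00) + (1500.00)(49.50) + (1500.00)(49.50) = 160740.00 mm³
ΣAȳ = (2040.00)(85.00) + (1500.00)(10.00) + (1500.00)(160.00) = 428400.00 mm³
x̄ = 160740.00 / 5040.00 = 31.89 mm
ȳ = 428400.00 / 5040.00 = 85.00 mm

x̄ = 31.89 mm, ȳ = 85.00 mm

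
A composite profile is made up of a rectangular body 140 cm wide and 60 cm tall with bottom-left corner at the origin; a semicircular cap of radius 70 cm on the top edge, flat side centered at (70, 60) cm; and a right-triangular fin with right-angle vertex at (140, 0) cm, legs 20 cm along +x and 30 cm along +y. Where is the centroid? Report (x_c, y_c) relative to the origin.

rectangular body: A = 140 × 60 = 8400.00, centroid at (70.00, 30.00).
semicircular top: A = ½π·70² = 7696.90, centroid at (70.00, 89.71).
triangular fin: A = ½·20·30 = 300.00, centroid at (146.67, 10.00).
ΣA = 16396.90 cm²
ΣAx_c = (8400.00)(70.00) + (7696.90)(70.00) + (300.00)(146.67) = 1170783.14 cm³
ΣAy_c = (8400.00)(30.00) + (7696.90)(89.71) + (300.00)(10.00) = 945480.79 cm³
x_c = 1170783.14 / 16396.90 = 71.40 cm
y_c = 945480.79 / 16396.90 = 57.66 cm

x_c = 71.40 cm, y_c = 57.66 cm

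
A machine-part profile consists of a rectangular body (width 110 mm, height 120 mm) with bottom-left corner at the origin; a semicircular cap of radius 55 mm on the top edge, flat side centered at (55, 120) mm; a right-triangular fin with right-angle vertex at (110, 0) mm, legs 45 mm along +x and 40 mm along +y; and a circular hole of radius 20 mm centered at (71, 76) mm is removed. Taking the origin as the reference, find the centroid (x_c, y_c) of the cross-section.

x_c = 57.44 mm, y_c = 78.98 mm

rectangular body: A = 110 × 120 = 13200.00, centroid at (55.00, 60.00).
semicircular top: A = ½π·55² = 4751.66, centroid at (55.00, 143.34).
triangular fin: A = ½·45·40 = 900.00, centroid at (125.00, 13.33).
hole: A = −π·20² = -1256.64, centroid at (71.00, 76.00).
ΣA = 17595.02 mm²
ΣAx_c = (13200.00)(55.00) + (4751.66)(55.00) + (900.00)(125.00) + (-1256.64)(71.00) = 1010620.01 mm³
ΣAy_c = (13200.00)(60.00) + (4751.66)(143.34) + (900.00)(13.33) + (-1256.64)(76.00) = 1389611.32 mm³
x_c = 1010620.01 / 17595.02 = 57.44 mm
y_c = 1389611.32 / 17595.02 = 78.98 mm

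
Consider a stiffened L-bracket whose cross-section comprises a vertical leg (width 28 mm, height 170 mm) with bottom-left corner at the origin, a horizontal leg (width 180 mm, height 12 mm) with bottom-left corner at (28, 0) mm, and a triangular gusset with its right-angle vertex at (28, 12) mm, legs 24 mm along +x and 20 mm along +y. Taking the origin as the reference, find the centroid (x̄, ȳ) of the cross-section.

Part | A | x̄ᵢ | ȳᵢ | A·x̄ᵢ | A·ȳᵢ
vertical leg | 4760.00 | 14.00 | 85.00 | 66640.00 | 404600.00
horizontal leg | 2160.00 | 118.00 | 6.00 | 254880.00 | 12960.00
gusset | 240.00 | 36.00 | 18.67 | 8640.00 | 4480.00
Σ | 7160.00 |  |  | 330160.00 | 422040.00
x̄ = 330160.00 / 7160.00 = 46.11 mm
ȳ = 422040.00 / 7160.00 = 58.94 mm

x̄ = 46.11 mm, ȳ = 58.94 mm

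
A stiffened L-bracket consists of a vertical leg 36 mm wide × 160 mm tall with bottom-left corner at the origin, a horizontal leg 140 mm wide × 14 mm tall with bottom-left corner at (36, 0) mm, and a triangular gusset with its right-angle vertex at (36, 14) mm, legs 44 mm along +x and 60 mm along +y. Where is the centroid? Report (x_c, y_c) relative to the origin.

Part | A | x̄ᵢ | ȳᵢ | A·x̄ᵢ | A·ȳᵢ
vertical leg | 5760.00 | 18.00 | 80.00 | 103680.00 | 460800.00
horizontal leg | 1960.00 | 106.00 | 7.00 | 207760.00 | 13720.00
gusset | 1320.00 | 50.67 | 34.00 | 66880.00 | 44880.00
Σ | 9040.00 |  |  | 378320.00 | 519400.00
x_c = 378320.00 / 9040.00 = 41.85 mm
y_c = 519400.00 / 9040.00 = 57.46 mm

x_c = 41.85 mm, y_c = 57.46 mm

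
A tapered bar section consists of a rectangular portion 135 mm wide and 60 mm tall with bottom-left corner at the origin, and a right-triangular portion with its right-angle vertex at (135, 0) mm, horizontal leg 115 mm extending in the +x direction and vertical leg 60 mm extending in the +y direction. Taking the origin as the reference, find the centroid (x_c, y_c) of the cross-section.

rectangular portion: A = 135 × 60 = 8100.00, centroid at (67.50, 30.00).
triangular portion: A = ½·115·60 = 3450.00, centroid at (173.33, 20.00).
ΣA = 11550.00 mm², ΣAx_c = 1144750.00 mm³, ΣAy_c = 312000.00 mm³.
x_c = 1144750.00/11550.00 = 99.11 mm; y_c = 312000.00/11550.00 = 27.01 mm.

x_c = 99.11 mm, y_c = 27.01 mm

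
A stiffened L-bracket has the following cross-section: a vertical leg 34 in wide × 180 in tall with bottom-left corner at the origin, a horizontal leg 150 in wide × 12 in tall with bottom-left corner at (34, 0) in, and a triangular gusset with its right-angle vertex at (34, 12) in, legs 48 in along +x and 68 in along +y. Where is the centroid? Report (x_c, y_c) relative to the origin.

vertical leg: A = 34 × 180 = 6120.00, centroid at (17.00, 90.00).
horizontal leg: A = 150 × 12 = 1800.00, centroid at (109.00, 6.00).
gusset: A = ½·48·68 = 1632.00, centroid at (50.00, 34.67).
ΣA = 9552.00 in²
ΣAx_c = (6120.00)(17.00) + (1800.00)(109.00) + (1632.00)(50.00) = 381840.00 in³
ΣAy_c = (6120.00)(90.00) + (1800.00)(6.00) + (1632.00)(34.67) = 618176.00 in³
x_c = 381840.00 / 9552.00 = 39.97 in
y_c = 618176.00 / 9552.00 = 64.72 in

x_c = 39.97 in, y_c = 64.72 in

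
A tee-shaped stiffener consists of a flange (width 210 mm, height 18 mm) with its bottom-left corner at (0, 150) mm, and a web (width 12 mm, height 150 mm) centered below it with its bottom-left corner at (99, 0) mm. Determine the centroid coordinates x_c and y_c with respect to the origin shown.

web: A = 12 × 150 = 1800.00, centroid at (105.00, 75.00).
flange: A = 210 × 18 = 3780.00, centroid at (105.00, 159.00).
ΣA = 5580.00 mm², ΣAx_c = 585900.00 mm³, ΣAy_c = 736020.00 mm³.
x_c = 585900.00/5580.00 = 105.00 mm; y_c = 736020.00/5580.00 = 131.90 mm.

x_c = 105.00 mm, y_c = 131.90 mm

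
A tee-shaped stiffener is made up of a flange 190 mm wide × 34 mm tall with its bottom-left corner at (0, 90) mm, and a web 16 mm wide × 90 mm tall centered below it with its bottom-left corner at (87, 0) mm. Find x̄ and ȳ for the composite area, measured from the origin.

web: A = 16 × 90 = 1440.00, centroid at (95.00, 45.00).
flange: A = 190 × 34 = 6460.00, centroid at (95.00, 107.00).
ΣA = 7900.00 mm², ΣAx̄ = 750500.00 mm³, ΣAȳ = 756020.00 mm³.
x̄ = 750500.00/7900.00 = 95.00 mm; ȳ = 756020.00/7900.00 = 95.70 mm.

x̄ = 95.00 mm, ȳ = 95.70 mm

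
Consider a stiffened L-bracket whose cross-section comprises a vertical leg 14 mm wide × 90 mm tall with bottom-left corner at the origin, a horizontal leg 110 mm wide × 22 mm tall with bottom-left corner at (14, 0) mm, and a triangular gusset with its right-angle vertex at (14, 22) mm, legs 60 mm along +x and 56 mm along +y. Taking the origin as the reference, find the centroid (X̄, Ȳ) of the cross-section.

X̄ = 43.46 mm, Ȳ = 28.29 mm

vertical leg: A = 14 × 90 = 1260.00, centroid at (7.00, 45.00).
horizontal leg: A = 110 × 22 = 2420.00, centroid at (69.00, 11.00).
gusset: A = ½·60·56 = 1680.00, centroid at (34.00, 40.67).
ΣA = 5360.00 mm², ΣAX̄ = 232920.00 mm³, ΣAȲ = 151640.00 mm³.
X̄ = 232920.00/5360.00 = 43.46 mm; Ȳ = 151640.00/5360.00 = 28.29 mm.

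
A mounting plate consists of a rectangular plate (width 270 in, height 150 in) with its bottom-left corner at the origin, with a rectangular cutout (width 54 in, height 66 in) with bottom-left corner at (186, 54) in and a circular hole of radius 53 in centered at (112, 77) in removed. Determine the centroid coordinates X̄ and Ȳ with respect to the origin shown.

X̄ = 132.33 in, Ȳ = 72.85 in

plate: A = 270 × 150 = 40500.00, centroid at (135.00, 75.00).
hole 1: A = −(54 × 66) = -3564.00, centroid at (213.00, 87.00).
hole 2: A = −π·53² = -8824.73, centroid at (112.00, 77.00).
ΣA = 28111.27 in², ΣAX̄ = 3719997.82 in³, ΣAȲ = 2047927.50 in³.
X̄ = 3719997.82/28111.27 = 132.33 in; Ȳ = 2047927.50/28111.27 = 72.85 in.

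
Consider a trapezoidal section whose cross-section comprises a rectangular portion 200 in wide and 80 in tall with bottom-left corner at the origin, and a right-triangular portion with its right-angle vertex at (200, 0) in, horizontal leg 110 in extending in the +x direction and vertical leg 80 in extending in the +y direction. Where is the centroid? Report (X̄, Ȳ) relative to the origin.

rectangular portion: A = 200 × 80 = 16000.00, centroid at (100.00, 40.00).
triangular portion: A = ½·110·80 = 4400.00, centroid at (236.67, 26.67).
ΣA = 20400.00 in²
ΣAX̄ = (16000.00)(100.00) + (4400.00)(236.67) = 2641333.33 in³
ΣAȲ = (16000.00)(40.00) + (4400.00)(26.67) = 757333.33 in³
X̄ = 2641333.33 / 20400.00 = 129.48 in
Ȳ = 757333.33 / 20400.00 = 37.12 in

X̄ = 129.48 in, Ȳ = 37.12 in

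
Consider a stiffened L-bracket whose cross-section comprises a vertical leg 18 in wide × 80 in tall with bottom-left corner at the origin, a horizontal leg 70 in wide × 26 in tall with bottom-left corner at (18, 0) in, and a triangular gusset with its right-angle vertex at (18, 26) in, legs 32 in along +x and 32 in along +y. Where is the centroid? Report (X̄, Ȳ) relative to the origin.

X̄ = 32.90 in, Ȳ = 26.52 in

Part | A | x̄ᵢ | ȳᵢ | A·x̄ᵢ | A·ȳᵢ
vertical leg | 1440.00 | 9.00 | 40.00 | 12960.00 | 57600.00
horizontal leg | 1820.00 | 53.00 | 13.00 | 96460.00 | 23660.00
gusset | 512.00 | 28.67 | 36.67 | 14677.33 | 18773.33
Σ | 3772.00 |  |  | 124097.33 | 100033.33
X̄ = 124097.33 / 3772.00 = 32.90 in
Ȳ = 100033.33 / 3772.00 = 26.52 in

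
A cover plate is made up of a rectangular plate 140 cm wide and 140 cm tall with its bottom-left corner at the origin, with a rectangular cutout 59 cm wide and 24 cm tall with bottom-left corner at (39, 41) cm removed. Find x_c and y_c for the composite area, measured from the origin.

plate: A = 140 × 140 = 19600.00, centroid at (70.00, 70.00).
hole: A = −(59 × 24) = -1416.00, centroid at (68.50, 53.00).
ΣA = 18184.00 cm², ΣAx_c = 1275004.00 cm³, ΣAy_c = 1296952.00 cm³.
x_c = 1275004.00/18184.00 = 70.12 cm; y_c = 1296952.00/18184.00 = 71.32 cm.

x_c = 70.12 cm, y_c = 71.32 cm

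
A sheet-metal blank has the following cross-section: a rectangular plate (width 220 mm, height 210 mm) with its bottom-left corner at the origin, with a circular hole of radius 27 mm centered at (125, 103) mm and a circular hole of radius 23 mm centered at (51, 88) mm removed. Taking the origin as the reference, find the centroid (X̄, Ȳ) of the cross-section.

X̄ = 111.51 mm, Ȳ = 105.78 mm

Part | A | x̄ᵢ | ȳᵢ | A·x̄ᵢ | A·ȳᵢ
plate | 46200.00 | 110.00 | 105.00 | 5082000.00 | 4851000.00
hole 1 | -2290.22 | 125.00 | 103.00 | -286277.63 | -235892.77
hole 2 | -1661.90 | 51.00 | 88.00 | -84757.03 | -146247.42
Σ | 42247.88 |  |  | 4710965.34 | 4468859.81
X̄ = 4710965.34 / 42247.88 = 111.51 mm
Ȳ = 4468859.81 / 42247.88 = 105.78 mm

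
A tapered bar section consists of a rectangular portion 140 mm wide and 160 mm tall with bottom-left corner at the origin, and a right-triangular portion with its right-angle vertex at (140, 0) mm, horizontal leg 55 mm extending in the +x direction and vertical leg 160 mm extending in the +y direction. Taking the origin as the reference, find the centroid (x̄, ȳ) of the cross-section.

x̄ = 84.50 mm, ȳ = 75.62 mm

Part | A | x̄ᵢ | ȳᵢ | A·x̄ᵢ | A·ȳᵢ
rectangular portion | 22400.00 | 70.00 | 80.00 | 1568000.00 | 1792000.00
triangular portion | 4400.00 | 158.33 | 53.33 | 696666.67 | 234666.67
Σ | 26800.00 |  |  | 2264666.67 | 2026666.67
x̄ = 2264666.67 / 26800.00 = 84.50 mm
ȳ = 2026666.67 / 26800.00 = 75.62 mm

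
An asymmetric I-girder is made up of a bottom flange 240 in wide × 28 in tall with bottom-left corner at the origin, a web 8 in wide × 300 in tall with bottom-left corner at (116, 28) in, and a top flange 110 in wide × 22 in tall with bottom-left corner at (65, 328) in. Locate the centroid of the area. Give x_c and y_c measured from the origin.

x_c = 120.00 in, y_c = 116.26 in

bottom flange: A = 240 × 28 = 6720.00, centroid at (120.00, 14.00).
web: A = 8 × 300 = 2400.00, centroid at (120.00, 178.00).
top flange: A = 110 × 22 = 2420.00, centroid at (120.00, 339.00).
ΣA = 11540.00 in², ΣAx_c = 1384800.00 in³, ΣAy_c = 1341660.00 in³.
x_c = 1384800.00/11540.00 = 120.00 in; y_c = 1341660.00/11540.00 = 116.26 in.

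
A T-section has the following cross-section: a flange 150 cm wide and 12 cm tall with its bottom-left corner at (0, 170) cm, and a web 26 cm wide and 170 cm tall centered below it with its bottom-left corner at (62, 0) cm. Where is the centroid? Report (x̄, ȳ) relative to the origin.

web: A = 26 × 170 = 4420.00, centroid at (75.00, 85.00).
flange: A = 150 × 12 = 1800.00, centroid at (75.00, 176.00).
ΣA = 6220.00 cm², ΣAx̄ = 466500.00 cm³, ΣAȳ = 692500.00 cm³.
x̄ = 466500.00/6220.00 = 75.00 cm; ȳ = 692500.00/6220.00 = 111.33 cm.

x̄ = 75.00 cm, ȳ = 111.33 cm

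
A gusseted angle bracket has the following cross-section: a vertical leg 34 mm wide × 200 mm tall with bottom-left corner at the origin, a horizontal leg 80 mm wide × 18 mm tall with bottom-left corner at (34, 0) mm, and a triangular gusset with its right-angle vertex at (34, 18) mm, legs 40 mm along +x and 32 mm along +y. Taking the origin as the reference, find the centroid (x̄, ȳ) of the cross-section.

vertical leg: A = 34 × 200 = 6800.00, centroid at (17.00, 100.00).
horizontal leg: A = 80 × 18 = 1440.00, centroid at (74.00, 9.00).
gusset: A = ½·40·32 = 640.00, centroid at (47.33, 28.67).
ΣA = 8880.00 mm², ΣAx̄ = 252453.33 mm³, ΣAȳ = 711306.67 mm³.
x̄ = 252453.33/8880.00 = 28.43 mm; ȳ = 711306.67/8880.00 = 80.10 mm.

x̄ = 28.43 mm, ȳ = 80.10 mm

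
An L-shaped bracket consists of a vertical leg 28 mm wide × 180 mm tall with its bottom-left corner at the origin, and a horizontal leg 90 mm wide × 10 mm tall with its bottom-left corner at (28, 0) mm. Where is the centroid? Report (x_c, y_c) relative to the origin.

x_c = 22.94 mm, y_c = 77.12 mm

vertical leg: A = 28 × 180 = 5040.00, centroid at (14.00, 90.00).
horizontal leg: A = 90 × 10 = 900.00, centroid at (73.00, 5.00).
ΣA = 5940.00 mm², ΣAx_c = 136260.00 mm³, ΣAy_c = 458100.00 mm³.
x_c = 136260.00/5940.00 = 22.94 mm; y_c = 458100.00/5940.00 = 77.12 mm.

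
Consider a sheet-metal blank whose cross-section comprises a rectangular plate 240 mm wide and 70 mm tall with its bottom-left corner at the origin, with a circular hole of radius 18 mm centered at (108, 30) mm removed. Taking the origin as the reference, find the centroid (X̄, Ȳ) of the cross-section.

Part | A | x̄ᵢ | ȳᵢ | A·x̄ᵢ | A·ȳᵢ
plate | 16800.00 | 120.00 | 35.00 | 2016000.00 | 588000.00
hole | -1017.88 | 108.00 | 30.00 | -109930.61 | -30536.28
Σ | 15782.12 |  |  | 1906069.39 | 557463.72
X̄ = 1906069.39 / 15782.12 = 120.77 mm
Ȳ = 557463.72 / 15782.12 = 35.32 mm

X̄ = 120.77 mm, Ȳ = 35.32 mm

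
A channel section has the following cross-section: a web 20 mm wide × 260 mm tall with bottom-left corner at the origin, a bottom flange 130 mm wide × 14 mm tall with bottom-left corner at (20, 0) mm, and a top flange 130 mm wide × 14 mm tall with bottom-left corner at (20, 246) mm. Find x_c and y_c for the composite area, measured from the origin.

Part | A | x̄ᵢ | ȳᵢ | A·x̄ᵢ | A·ȳᵢ
web | 5200.00 | 10.00 | 130.00 | 52000.00 | 676000.00
bottom flange | 1820.00 | 85.00 | 7.00 | 154700.00 | 12740.00
top flange | 1820.00 | 85.00 | 253.00 | 154700.00 | 460460.00
Σ | 8840.00 |  |  | 361400.00 | 1149200.00
x_c = 361400.00 / 8840.00 = 40.88 mm
y_c = 1149200.00 / 8840.00 = 130.00 mm

x_c = 40.88 mm, y_c = 130.00 mm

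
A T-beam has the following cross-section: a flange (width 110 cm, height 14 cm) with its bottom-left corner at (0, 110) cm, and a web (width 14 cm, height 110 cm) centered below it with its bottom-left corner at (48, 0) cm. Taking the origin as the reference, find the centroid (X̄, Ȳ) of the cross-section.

X̄ = 55.00 cm, Ȳ = 86.00 cm

Part | A | x̄ᵢ | ȳᵢ | A·x̄ᵢ | A·ȳᵢ
web | 1540.00 | 55.00 | 55.00 | 84700.00 | 84700.00
flange | 1540.00 | 55.00 | 117.00 | 84700.00 | 180180.00
Σ | 3080.00 |  |  | 169400.00 | 264880.00
X̄ = 169400.00 / 3080.00 = 55.00 cm
Ȳ = 264880.00 / 3080.00 = 86.00 cm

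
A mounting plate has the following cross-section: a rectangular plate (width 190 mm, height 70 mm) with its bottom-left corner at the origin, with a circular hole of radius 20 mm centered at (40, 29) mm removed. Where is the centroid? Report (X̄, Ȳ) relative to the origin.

X̄ = 100.74 mm, Ȳ = 35.63 mm

Part | A | x̄ᵢ | ȳᵢ | A·x̄ᵢ | A·ȳᵢ
plate | 13300.00 | 95.00 | 35.00 | 1263500.00 | 465500.00
hole | -1256.64 | 40.00 | 29.00 | -50265.48 | -36442.47
Σ | 12043.36 |  |  | 1213234.52 | 429057.53
X̄ = 1213234.52 / 12043.36 = 100.74 mm
Ȳ = 429057.53 / 12043.36 = 35.63 mm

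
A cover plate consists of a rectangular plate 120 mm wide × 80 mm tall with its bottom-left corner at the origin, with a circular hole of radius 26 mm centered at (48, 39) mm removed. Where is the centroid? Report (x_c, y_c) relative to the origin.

x_c = 63.41 mm, y_c = 40.28 mm

plate: A = 120 × 80 = 9600.00, centroid at (60.00, 40.00).
hole: A = −π·26² = -2123.72, centroid at (48.00, 39.00).
ΣA = 7476.28 mm²
ΣAx_c = (9600.00)(60.00) + (-2123.72)(48.00) = 474061.60 mm³
ΣAy_c = (9600.00)(40.00) + (-2123.72)(39.00) = 301175.05 mm³
x_c = 474061.60 / 7476.28 = 63.41 mm
y_c = 301175.05 / 7476.28 = 40.28 mm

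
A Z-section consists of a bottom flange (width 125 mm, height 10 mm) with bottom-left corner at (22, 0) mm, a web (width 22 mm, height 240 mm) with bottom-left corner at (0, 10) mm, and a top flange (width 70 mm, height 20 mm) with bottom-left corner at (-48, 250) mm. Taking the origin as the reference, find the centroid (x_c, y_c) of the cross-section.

bottom flange: A = 125 × 10 = 1250.00, centroid at (84.50, 5.00).
web: A = 22 × 240 = 5280.00, centroid at (11.00, 130.00).
top flange: A = 70 × 20 = 1400.00, centroid at (-13.00, 260.00).
ΣA = 7930.00 mm²
ΣAx_c = (1250.00)(84.50) + (5280.00)(11.00) + (1400.00)(-13.00) = 145505.00 mm³
ΣAy_c = (1250.00)(5.00) + (5280.00)(130.00) + (1400.00)(260.00) = 1056650.00 mm³
x_c = 145505.00 / 7930.00 = 18.35 mm
y_c = 1056650.00 / 7930.00 = 133.25 mm

x_c = 18.35 mm, y_c = 133.25 mm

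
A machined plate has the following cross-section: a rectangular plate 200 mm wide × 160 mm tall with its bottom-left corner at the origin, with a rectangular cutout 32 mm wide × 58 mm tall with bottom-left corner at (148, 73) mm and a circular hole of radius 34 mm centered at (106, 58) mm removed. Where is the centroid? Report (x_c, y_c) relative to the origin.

x_c = 94.70 mm, y_c = 81.47 mm

plate: A = 200 × 160 = 32000.00, centroid at (100.00, 80.00).
hole 1: A = −(32 × 58) = -1856.00, centroid at (164.00, 102.00).
hole 2: A = −π·34² = -3631.68, centroid at (106.00, 58.00).
ΣA = 26512.32 mm²
ΣAx_c = (32000.00)(100.00) + (-1856.00)(164.00) + (-3631.68)(106.00) = 2510657.80 mm³
ΣAy_c = (32000.00)(80.00) + (-1856.00)(102.00) + (-3631.68)(58.00) = 2160050.50 mm³
x_c = 2510657.80 / 26512.32 = 94.70 mm
y_c = 2160050.50 / 26512.32 = 81.47 mm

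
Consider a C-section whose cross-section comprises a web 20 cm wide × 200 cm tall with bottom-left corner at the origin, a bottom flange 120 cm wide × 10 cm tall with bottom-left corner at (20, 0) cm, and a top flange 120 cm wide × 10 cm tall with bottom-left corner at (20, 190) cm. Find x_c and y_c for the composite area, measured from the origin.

web: A = 20 × 200 = 4000.00, centroid at (10.00, 100.00).
bottom flange: A = 120 × 10 = 1200.00, centroid at (80.00, 5.00).
top flange: A = 120 × 10 = 1200.00, centroid at (80.00, 195.00).
ΣA = 6400.00 cm²
ΣAx_c = (4000.00)(10.00) + (1200.00)(80.00) + (1200.00)(80.00) = 232000.00 cm³
ΣAy_c = (4000.00)(100.00) + (1200.00)(5.00) + (1200.00)(195.00) = 640000.00 cm³
x_c = 232000.00 / 6400.00 = 36.25 cm
y_c = 640000.00 / 6400.00 = 100.00 cm

x_c = 36.25 cm, y_c = 100.00 cm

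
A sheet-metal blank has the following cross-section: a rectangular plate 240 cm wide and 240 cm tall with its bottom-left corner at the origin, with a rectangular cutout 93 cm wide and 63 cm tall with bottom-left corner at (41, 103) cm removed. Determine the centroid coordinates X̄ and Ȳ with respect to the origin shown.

X̄ = 123.68 cm, Ȳ = 118.36 cm

plate: A = 240 × 240 = 57600.00, centroid at (120.00, 120.00).
hole: A = −(93 × 63) = -5859.00, centroid at (87.50, 134.50).
ΣA = 51741.00 cm²
ΣAX̄ = (57600.00)(120.00) + (-5859.00)(87.50) = 6399337.50 cm³
ΣAȲ = (57600.00)(120.00) + (-5859.00)(134.50) = 6123964.50 cm³
X̄ = 6399337.50 / 51741.00 = 123.68 cm
Ȳ = 6123964.50 / 51741.00 = 118.36 cm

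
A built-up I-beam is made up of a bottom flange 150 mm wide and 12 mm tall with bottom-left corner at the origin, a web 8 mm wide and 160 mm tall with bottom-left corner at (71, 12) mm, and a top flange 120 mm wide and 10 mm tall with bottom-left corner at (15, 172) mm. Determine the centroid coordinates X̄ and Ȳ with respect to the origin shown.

bottom flange: A = 150 × 12 = 1800.00, centroid at (75.00, 6.00).
web: A = 8 × 160 = 1280.00, centroid at (75.00, 92.00).
top flange: A = 120 × 10 = 1200.00, centroid at (75.00, 177.00).
ΣA = 4280.00 mm²
ΣAX̄ = (1800.00)(75.00) + (1280.00)(75.00) + (1200.00)(75.00) = 321000.00 mm³
ΣAȲ = (1800.00)(6.00) + (1280.00)(92.00) + (1200.00)(177.00) = 340960.00 mm³
X̄ = 321000.00 / 4280.00 = 75.00 mm
Ȳ = 340960.00 / 4280.00 = 79.66 mm

X̄ = 75.00 mm, Ȳ = 79.66 mm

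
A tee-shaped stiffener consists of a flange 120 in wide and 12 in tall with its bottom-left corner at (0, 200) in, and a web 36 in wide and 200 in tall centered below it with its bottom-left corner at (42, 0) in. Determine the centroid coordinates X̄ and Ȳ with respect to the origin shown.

Part | A | x̄ᵢ | ȳᵢ | A·x̄ᵢ | A·ȳᵢ
web | 7200.00 | 60.00 | 100.00 | 432000.00 | 720000.00
flange | 1440.00 | 60.00 | 206.00 | 86400.00 | 296640.00
Σ | 8640.00 |  |  | 518400.00 | 1016640.00
X̄ = 518400.00 / 8640.00 = 60.00 in
Ȳ = 1016640.00 / 8640.00 = 117.67 in

X̄ = 60.00 in, Ȳ = 117.67 in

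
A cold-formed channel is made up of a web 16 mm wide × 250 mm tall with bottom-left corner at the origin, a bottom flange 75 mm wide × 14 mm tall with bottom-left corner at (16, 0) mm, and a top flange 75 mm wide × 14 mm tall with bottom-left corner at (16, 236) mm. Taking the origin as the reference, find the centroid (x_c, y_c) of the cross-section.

web: A = 16 × 250 = 4000.00, centroid at (8.00, 125.00).
bottom flange: A = 75 × 14 = 1050.00, centroid at (53.50, 7.00).
top flange: A = 75 × 14 = 1050.00, centroid at (53.50, 243.00).
ΣA = 6100.00 mm², ΣAx_c = 144350.00 mm³, ΣAy_c = 762500.00 mm³.
x_c = 144350.00/6100.00 = 23.66 mm; y_c = 762500.00/6100.00 = 125.00 mm.

x_c = 23.66 mm, y_c = 125.00 mm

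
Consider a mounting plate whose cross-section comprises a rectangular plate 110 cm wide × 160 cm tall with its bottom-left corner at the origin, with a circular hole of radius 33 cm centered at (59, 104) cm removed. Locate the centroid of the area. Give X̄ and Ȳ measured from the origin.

X̄ = 54.03 cm, Ȳ = 74.21 cm

Part | A | x̄ᵢ | ȳᵢ | A·x̄ᵢ | A·ȳᵢ
plate | 17600.00 | 55.00 | 80.00 | 968000.00 | 1408000.00
hole | -3421.19 | 59.00 | 104.00 | -201850.47 | -355804.22
Σ | 14178.81 |  |  | 766149.53 | 1052195.78
X̄ = 766149.53 / 14178.81 = 54.03 cm
Ȳ = 1052195.78 / 14178.81 = 74.21 cm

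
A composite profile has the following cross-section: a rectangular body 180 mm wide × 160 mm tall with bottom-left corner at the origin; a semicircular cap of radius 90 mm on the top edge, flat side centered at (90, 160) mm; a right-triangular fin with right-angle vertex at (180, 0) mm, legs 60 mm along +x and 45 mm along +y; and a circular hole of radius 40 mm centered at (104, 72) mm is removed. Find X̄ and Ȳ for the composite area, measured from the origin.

X̄ = 92.06 mm, Ȳ = 118.48 mm

Part | A | x̄ᵢ | ȳᵢ | A·x̄ᵢ | A·ȳᵢ
rectangular body | 28800.00 | 90.00 | 80.00 | 2592000.00 | 2304000.00
semicircular top | 12723.45 | 90.00 | 198.20 | 1145110.52 | 2521752.04
triangular fin | 1350.00 | 200.00 | 15.00 | 270000.00 | 20250.00
hole | -5026.55 | 104.00 | 72.00 | -522761.02 | -361911.47
Σ | 37846.90 |  |  | 3484349.50 | 4484090.57
X̄ = 3484349.50 / 37846.90 = 92.06 mm
Ȳ = 4484090.57 / 37846.90 = 118.48 mm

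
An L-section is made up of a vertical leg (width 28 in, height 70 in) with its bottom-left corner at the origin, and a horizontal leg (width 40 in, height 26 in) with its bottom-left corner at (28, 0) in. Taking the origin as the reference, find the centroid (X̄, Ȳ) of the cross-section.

X̄ = 25.79 in, Ȳ = 27.37 in

vertical leg: A = 28 × 70 = 1960.00, centroid at (14.00, 35.00).
horizontal leg: A = 40 × 26 = 1040.00, centroid at (48.00, 13.00).
ΣA = 3000.00 in²
ΣAX̄ = (1960.00)(14.00) + (1040.00)(48.00) = 77360.00 in³
ΣAȲ = (1960.00)(35.00) + (1040.00)(13.00) = 82120.00 in³
X̄ = 77360.00 / 3000.00 = 25.79 in
Ȳ = 82120.00 / 3000.00 = 27.37 in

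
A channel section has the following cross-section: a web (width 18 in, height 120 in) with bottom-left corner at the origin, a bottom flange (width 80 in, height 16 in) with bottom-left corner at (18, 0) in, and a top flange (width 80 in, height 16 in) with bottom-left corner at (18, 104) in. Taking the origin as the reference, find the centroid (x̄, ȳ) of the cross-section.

x̄ = 35.58 in, ȳ = 60.00 in

web: A = 18 × 120 = 2160.00, centroid at (9.00, 60.00).
bottom flange: A = 80 × 16 = 1280.00, centroid at (58.00, 8.00).
top flange: A = 80 × 16 = 1280.00, centroid at (58.00, 112.00).
ΣA = 4720.00 in², ΣAx̄ = 167920.00 in³, ΣAȳ = 283200.00 in³.
x̄ = 167920.00/4720.00 = 35.58 in; ȳ = 283200.00/4720.00 = 60.00 in.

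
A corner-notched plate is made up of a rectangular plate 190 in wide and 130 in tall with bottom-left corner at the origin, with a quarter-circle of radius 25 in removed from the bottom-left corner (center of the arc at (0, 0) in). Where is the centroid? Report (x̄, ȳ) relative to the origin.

x̄ = 96.71 in, ȳ = 66.10 in

plate: A = 190 × 130 = 24700.00, centroid at (95.00, 65.00).
removed quarter-circle: A = −¼π·25² = -490.87, centroid at (10.61, 10.61).
ΣA = 24209.13 in²
ΣAx̄ = (24700.00)(95.00) + (-490.87)(10.61) = 2341291.67 in³
ΣAȳ = (24700.00)(65.00) + (-490.87)(10.61) = 1600291.67 in³
x̄ = 2341291.67 / 24209.13 = 96.71 in
ȳ = 1600291.67 / 24209.13 = 66.10 in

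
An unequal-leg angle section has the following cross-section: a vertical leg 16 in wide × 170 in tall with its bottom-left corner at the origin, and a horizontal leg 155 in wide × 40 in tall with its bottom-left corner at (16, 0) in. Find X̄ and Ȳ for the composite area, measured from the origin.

Part | A | x̄ᵢ | ȳᵢ | A·x̄ᵢ | A·ȳᵢ
vertical leg | 2720.00 | 8.00 | 85.00 | 21760.00 | 231200.00
horizontal leg | 6200.00 | 93.50 | 20.00 | 579700.00 | 124000.00
Σ | 8920.00 |  |  | 601460.00 | 355200.00
X̄ = 601460.00 / 8920.00 = 67.43 in
Ȳ = 355200.00 / 8920.00 = 39.82 in

X̄ = 67.43 in, Ȳ = 39.82 in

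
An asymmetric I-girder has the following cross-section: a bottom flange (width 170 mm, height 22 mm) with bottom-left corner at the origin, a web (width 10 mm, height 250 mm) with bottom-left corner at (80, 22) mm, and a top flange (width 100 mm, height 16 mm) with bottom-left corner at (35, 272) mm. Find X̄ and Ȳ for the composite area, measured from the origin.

X̄ = 85.00 mm, Ȳ = 109.27 mm

bottom flange: A = 170 × 22 = 3740.00, centroid at (85.00, 11.00).
web: A = 10 × 250 = 2500.00, centroid at (85.00, 147.00).
top flange: A = 100 × 16 = 1600.00, centroid at (85.00, 280.00).
ΣA = 7840.00 mm²
ΣAX̄ = (3740.00)(85.00) + (2500.00)(85.00) + (1600.00)(85.00) = 666400.00 mm³
ΣAȲ = (3740.00)(11.00) + (2500.00)(147.00) + (1600.00)(280.00) = 856640.00 mm³
X̄ = 666400.00 / 7840.00 = 85.00 mm
Ȳ = 856640.00 / 7840.00 = 109.27 mm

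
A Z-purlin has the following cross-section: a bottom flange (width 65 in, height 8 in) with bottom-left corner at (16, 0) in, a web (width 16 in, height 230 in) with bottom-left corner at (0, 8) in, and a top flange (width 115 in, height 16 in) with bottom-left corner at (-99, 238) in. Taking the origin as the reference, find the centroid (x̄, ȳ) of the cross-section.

bottom flange: A = 65 × 8 = 520.00, centroid at (48.50, 4.00).
web: A = 16 × 230 = 3680.00, centroid at (8.00, 123.00).
top flange: A = 115 × 16 = 1840.00, centroid at (-41.50, 246.00).
ΣA = 6040.00 in²
ΣAx̄ = (520.00)(48.50) + (3680.00)(8.00) + (1840.00)(-41.50) = -21700.00 in³
ΣAȳ = (520.00)(4.00) + (3680.00)(123.00) + (1840.00)(246.00) = 907360.00 in³
x̄ = -21700.00 / 6040.00 = -3.59 in
ȳ = 907360.00 / 6040.00 = 150.23 in

x̄ = -3.59 in, ȳ = 150.23 in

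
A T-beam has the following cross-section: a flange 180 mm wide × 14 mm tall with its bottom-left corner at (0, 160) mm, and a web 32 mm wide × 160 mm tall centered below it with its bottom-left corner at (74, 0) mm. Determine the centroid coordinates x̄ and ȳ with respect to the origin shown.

web: A = 32 × 160 = 5120.00, centroid at (90.00, 80.00).
flange: A = 180 × 14 = 2520.00, centroid at (90.00, 167.00).
ΣA = 7640.00 mm², ΣAx̄ = 687600.00 mm³, ΣAȳ = 830440.00 mm³.
x̄ = 687600.00/7640.00 = 90.00 mm; ȳ = 830440.00/7640.00 = 108.70 mm.

x̄ = 90.00 mm, ȳ = 108.70 mm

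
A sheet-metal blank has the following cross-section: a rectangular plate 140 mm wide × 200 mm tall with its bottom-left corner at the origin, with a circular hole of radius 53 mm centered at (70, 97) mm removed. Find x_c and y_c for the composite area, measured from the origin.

x_c = 70.00 mm, y_c = 101.38 mm

Part | A | x̄ᵢ | ȳᵢ | A·x̄ᵢ | A·ȳᵢ
plate | 28000.00 | 70.00 | 100.00 | 1960000.00 | 2800000.00
hole | -8824.73 | 70.00 | 97.00 | -617731.36 | -855999.18
Σ | 19175.27 |  |  | 1342268.64 | 1944000.82
x_c = 1342268.64 / 19175.27 = 70.00 mm
y_c = 1944000.82 / 19175.27 = 101.38 mm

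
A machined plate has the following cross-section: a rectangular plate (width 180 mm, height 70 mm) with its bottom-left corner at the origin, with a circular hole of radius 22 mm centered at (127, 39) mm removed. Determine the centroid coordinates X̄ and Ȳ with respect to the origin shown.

Part | A | x̄ᵢ | ȳᵢ | A·x̄ᵢ | A·ȳᵢ
plate | 12600.00 | 90.00 | 35.00 | 1134000.00 | 441000.00
hole | -1520.53 | 127.00 | 39.00 | -193107.42 | -59300.70
Σ | 11079.47 |  |  | 940892.58 | 381699.30
X̄ = 940892.58 / 11079.47 = 84.92 mm
Ȳ = 381699.30 / 11079.47 = 34.45 mm

X̄ = 84.92 mm, Ȳ = 34.45 mm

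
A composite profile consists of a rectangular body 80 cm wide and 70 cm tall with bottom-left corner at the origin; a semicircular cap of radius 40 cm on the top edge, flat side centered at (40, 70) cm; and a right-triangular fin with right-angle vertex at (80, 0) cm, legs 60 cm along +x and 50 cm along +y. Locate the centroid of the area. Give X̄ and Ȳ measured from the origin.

rectangular body: A = 80 × 70 = 5600.00, centroid at (40.00, 35.00).
semicircular top: A = ½π·40² = 2513.27, centroid at (40.00, 86.98).
triangular fin: A = ½·60·50 = 1500.00, centroid at (100.00, 16.67).
ΣA = 9613.27 cm²
ΣAX̄ = (5600.00)(40.00) + (2513.27)(40.00) + (1500.00)(100.00) = 474530.96 cm³
ΣAȲ = (5600.00)(35.00) + (2513.27)(86.98) + (1500.00)(16.67) = 439595.86 cm³
X̄ = 474530.96 / 9613.27 = 49.36 cm
Ȳ = 439595.86 / 9613.27 = 45.73 cm

X̄ = 49.36 cm, Ȳ = 45.73 cm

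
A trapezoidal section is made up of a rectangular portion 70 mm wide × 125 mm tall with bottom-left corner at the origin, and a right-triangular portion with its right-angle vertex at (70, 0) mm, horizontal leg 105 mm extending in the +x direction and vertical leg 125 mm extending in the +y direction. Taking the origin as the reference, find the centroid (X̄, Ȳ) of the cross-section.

Part | A | x̄ᵢ | ȳᵢ | A·x̄ᵢ | A·ȳᵢ
rectangular portion | 8750.00 | 35.00 | 62.50 | 306250.00 | 546875.00
triangular portion | 6562.50 | 105.00 | 41.67 | 689062.50 | 273437.50
Σ | 15312.50 |  |  | 995312.50 | 820312.50
X̄ = 995312.50 / 15312.50 = 65.00 mm
Ȳ = 820312.50 / 15312.50 = 53.57 mm

X̄ = 65.00 mm, Ȳ = 53.57 mm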